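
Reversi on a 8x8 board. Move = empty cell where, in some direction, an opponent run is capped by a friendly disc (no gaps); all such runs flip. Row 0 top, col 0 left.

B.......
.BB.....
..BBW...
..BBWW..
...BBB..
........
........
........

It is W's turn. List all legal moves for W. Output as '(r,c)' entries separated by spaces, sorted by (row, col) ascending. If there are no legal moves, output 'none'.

Answer: (0,1) (2,1) (3,1) (4,2) (5,2) (5,3) (5,4) (5,5) (5,6)

Derivation:
(0,1): flips 2 -> legal
(0,2): no bracket -> illegal
(0,3): no bracket -> illegal
(1,0): no bracket -> illegal
(1,3): no bracket -> illegal
(1,4): no bracket -> illegal
(2,0): no bracket -> illegal
(2,1): flips 2 -> legal
(3,1): flips 2 -> legal
(3,6): no bracket -> illegal
(4,1): no bracket -> illegal
(4,2): flips 1 -> legal
(4,6): no bracket -> illegal
(5,2): flips 1 -> legal
(5,3): flips 1 -> legal
(5,4): flips 1 -> legal
(5,5): flips 1 -> legal
(5,6): flips 1 -> legal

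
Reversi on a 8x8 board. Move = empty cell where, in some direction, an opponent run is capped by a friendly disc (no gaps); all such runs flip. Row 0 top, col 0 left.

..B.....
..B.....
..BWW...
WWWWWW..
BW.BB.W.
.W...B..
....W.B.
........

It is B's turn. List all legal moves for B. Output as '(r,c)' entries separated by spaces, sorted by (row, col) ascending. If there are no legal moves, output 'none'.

(1,3): flips 2 -> legal
(1,4): flips 2 -> legal
(1,5): no bracket -> illegal
(2,0): flips 1 -> legal
(2,1): flips 1 -> legal
(2,5): flips 3 -> legal
(2,6): flips 1 -> legal
(3,6): no bracket -> illegal
(3,7): flips 1 -> legal
(4,2): flips 2 -> legal
(4,5): flips 2 -> legal
(4,7): no bracket -> illegal
(5,0): no bracket -> illegal
(5,2): no bracket -> illegal
(5,3): no bracket -> illegal
(5,4): no bracket -> illegal
(5,6): no bracket -> illegal
(5,7): no bracket -> illegal
(6,0): no bracket -> illegal
(6,1): no bracket -> illegal
(6,2): flips 1 -> legal
(6,3): no bracket -> illegal
(6,5): no bracket -> illegal
(7,3): flips 1 -> legal
(7,4): no bracket -> illegal
(7,5): no bracket -> illegal

Answer: (1,3) (1,4) (2,0) (2,1) (2,5) (2,6) (3,7) (4,2) (4,5) (6,2) (7,3)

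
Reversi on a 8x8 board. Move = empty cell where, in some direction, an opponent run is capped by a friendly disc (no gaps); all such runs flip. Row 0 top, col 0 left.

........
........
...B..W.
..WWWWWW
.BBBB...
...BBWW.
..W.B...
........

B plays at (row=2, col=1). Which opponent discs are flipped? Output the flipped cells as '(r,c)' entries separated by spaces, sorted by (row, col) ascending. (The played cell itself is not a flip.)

Dir NW: first cell '.' (not opp) -> no flip
Dir N: first cell '.' (not opp) -> no flip
Dir NE: first cell '.' (not opp) -> no flip
Dir W: first cell '.' (not opp) -> no flip
Dir E: first cell '.' (not opp) -> no flip
Dir SW: first cell '.' (not opp) -> no flip
Dir S: first cell '.' (not opp) -> no flip
Dir SE: opp run (3,2) capped by B -> flip

Answer: (3,2)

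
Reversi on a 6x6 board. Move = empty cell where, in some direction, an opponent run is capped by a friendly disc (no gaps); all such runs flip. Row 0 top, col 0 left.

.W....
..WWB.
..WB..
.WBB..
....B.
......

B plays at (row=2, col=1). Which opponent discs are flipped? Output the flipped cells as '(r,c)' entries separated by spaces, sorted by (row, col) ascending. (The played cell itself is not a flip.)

Answer: (2,2)

Derivation:
Dir NW: first cell '.' (not opp) -> no flip
Dir N: first cell '.' (not opp) -> no flip
Dir NE: opp run (1,2), next='.' -> no flip
Dir W: first cell '.' (not opp) -> no flip
Dir E: opp run (2,2) capped by B -> flip
Dir SW: first cell '.' (not opp) -> no flip
Dir S: opp run (3,1), next='.' -> no flip
Dir SE: first cell 'B' (not opp) -> no flip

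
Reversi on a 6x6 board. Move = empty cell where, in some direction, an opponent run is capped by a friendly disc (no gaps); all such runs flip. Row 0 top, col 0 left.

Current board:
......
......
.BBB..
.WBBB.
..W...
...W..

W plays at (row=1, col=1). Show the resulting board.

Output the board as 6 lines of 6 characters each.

Place W at (1,1); scan 8 dirs for brackets.
Dir NW: first cell '.' (not opp) -> no flip
Dir N: first cell '.' (not opp) -> no flip
Dir NE: first cell '.' (not opp) -> no flip
Dir W: first cell '.' (not opp) -> no flip
Dir E: first cell '.' (not opp) -> no flip
Dir SW: first cell '.' (not opp) -> no flip
Dir S: opp run (2,1) capped by W -> flip
Dir SE: opp run (2,2) (3,3), next='.' -> no flip
All flips: (2,1)

Answer: ......
.W....
.WBB..
.WBBB.
..W...
...W..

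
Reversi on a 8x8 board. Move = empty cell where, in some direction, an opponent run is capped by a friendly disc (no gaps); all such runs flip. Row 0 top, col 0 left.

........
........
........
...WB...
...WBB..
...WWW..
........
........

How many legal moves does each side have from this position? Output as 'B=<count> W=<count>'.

-- B to move --
(2,2): flips 1 -> legal
(2,3): no bracket -> illegal
(2,4): no bracket -> illegal
(3,2): flips 1 -> legal
(4,2): flips 1 -> legal
(4,6): no bracket -> illegal
(5,2): flips 1 -> legal
(5,6): no bracket -> illegal
(6,2): flips 1 -> legal
(6,3): flips 1 -> legal
(6,4): flips 1 -> legal
(6,5): flips 1 -> legal
(6,6): flips 1 -> legal
B mobility = 9
-- W to move --
(2,3): no bracket -> illegal
(2,4): flips 2 -> legal
(2,5): flips 1 -> legal
(3,5): flips 3 -> legal
(3,6): flips 1 -> legal
(4,6): flips 2 -> legal
(5,6): no bracket -> illegal
W mobility = 5

Answer: B=9 W=5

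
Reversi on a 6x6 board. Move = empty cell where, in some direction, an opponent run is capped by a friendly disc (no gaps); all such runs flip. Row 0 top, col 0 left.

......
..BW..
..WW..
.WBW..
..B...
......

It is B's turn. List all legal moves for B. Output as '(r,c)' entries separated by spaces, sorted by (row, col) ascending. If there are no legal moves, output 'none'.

Answer: (1,4) (2,0) (2,4) (3,0) (3,4)

Derivation:
(0,2): no bracket -> illegal
(0,3): no bracket -> illegal
(0,4): no bracket -> illegal
(1,1): no bracket -> illegal
(1,4): flips 2 -> legal
(2,0): flips 1 -> legal
(2,1): no bracket -> illegal
(2,4): flips 1 -> legal
(3,0): flips 1 -> legal
(3,4): flips 2 -> legal
(4,0): no bracket -> illegal
(4,1): no bracket -> illegal
(4,3): no bracket -> illegal
(4,4): no bracket -> illegal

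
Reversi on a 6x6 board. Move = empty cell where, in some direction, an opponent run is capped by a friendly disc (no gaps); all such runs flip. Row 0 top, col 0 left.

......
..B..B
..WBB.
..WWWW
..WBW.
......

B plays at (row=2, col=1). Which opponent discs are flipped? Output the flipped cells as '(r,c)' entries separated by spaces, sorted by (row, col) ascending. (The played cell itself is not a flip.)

Dir NW: first cell '.' (not opp) -> no flip
Dir N: first cell '.' (not opp) -> no flip
Dir NE: first cell 'B' (not opp) -> no flip
Dir W: first cell '.' (not opp) -> no flip
Dir E: opp run (2,2) capped by B -> flip
Dir SW: first cell '.' (not opp) -> no flip
Dir S: first cell '.' (not opp) -> no flip
Dir SE: opp run (3,2) capped by B -> flip

Answer: (2,2) (3,2)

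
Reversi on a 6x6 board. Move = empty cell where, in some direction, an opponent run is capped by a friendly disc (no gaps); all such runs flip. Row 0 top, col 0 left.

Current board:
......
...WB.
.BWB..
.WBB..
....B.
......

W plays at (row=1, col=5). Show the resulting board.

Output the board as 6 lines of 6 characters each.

Answer: ......
...WWW
.BWB..
.WBB..
....B.
......

Derivation:
Place W at (1,5); scan 8 dirs for brackets.
Dir NW: first cell '.' (not opp) -> no flip
Dir N: first cell '.' (not opp) -> no flip
Dir NE: edge -> no flip
Dir W: opp run (1,4) capped by W -> flip
Dir E: edge -> no flip
Dir SW: first cell '.' (not opp) -> no flip
Dir S: first cell '.' (not opp) -> no flip
Dir SE: edge -> no flip
All flips: (1,4)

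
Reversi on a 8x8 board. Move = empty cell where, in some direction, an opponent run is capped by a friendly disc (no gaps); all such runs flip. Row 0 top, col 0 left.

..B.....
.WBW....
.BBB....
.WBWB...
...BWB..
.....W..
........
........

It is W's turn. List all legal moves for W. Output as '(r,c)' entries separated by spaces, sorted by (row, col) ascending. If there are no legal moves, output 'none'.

(0,1): no bracket -> illegal
(0,3): no bracket -> illegal
(1,0): no bracket -> illegal
(1,4): no bracket -> illegal
(2,0): no bracket -> illegal
(2,4): flips 1 -> legal
(2,5): no bracket -> illegal
(3,0): no bracket -> illegal
(3,5): flips 2 -> legal
(3,6): no bracket -> illegal
(4,1): no bracket -> illegal
(4,2): flips 1 -> legal
(4,6): flips 1 -> legal
(5,2): no bracket -> illegal
(5,3): flips 1 -> legal
(5,4): no bracket -> illegal
(5,6): no bracket -> illegal

Answer: (2,4) (3,5) (4,2) (4,6) (5,3)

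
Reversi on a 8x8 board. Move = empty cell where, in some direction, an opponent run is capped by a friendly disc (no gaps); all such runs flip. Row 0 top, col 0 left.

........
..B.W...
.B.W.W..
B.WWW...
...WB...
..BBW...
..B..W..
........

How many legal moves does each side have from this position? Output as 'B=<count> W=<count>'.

-- B to move --
(0,3): no bracket -> illegal
(0,4): no bracket -> illegal
(0,5): no bracket -> illegal
(1,3): flips 3 -> legal
(1,5): no bracket -> illegal
(1,6): flips 3 -> legal
(2,2): flips 1 -> legal
(2,4): flips 1 -> legal
(2,6): no bracket -> illegal
(3,1): no bracket -> illegal
(3,5): no bracket -> illegal
(3,6): no bracket -> illegal
(4,1): no bracket -> illegal
(4,2): flips 1 -> legal
(4,5): flips 2 -> legal
(5,5): flips 1 -> legal
(5,6): no bracket -> illegal
(6,3): no bracket -> illegal
(6,4): flips 1 -> legal
(6,6): no bracket -> illegal
(7,4): no bracket -> illegal
(7,5): no bracket -> illegal
(7,6): flips 4 -> legal
B mobility = 9
-- W to move --
(0,1): flips 1 -> legal
(0,2): no bracket -> illegal
(0,3): no bracket -> illegal
(1,0): flips 1 -> legal
(1,1): no bracket -> illegal
(1,3): no bracket -> illegal
(2,0): no bracket -> illegal
(2,2): no bracket -> illegal
(3,1): no bracket -> illegal
(3,5): no bracket -> illegal
(4,0): no bracket -> illegal
(4,1): no bracket -> illegal
(4,2): no bracket -> illegal
(4,5): flips 1 -> legal
(5,1): flips 2 -> legal
(5,5): flips 1 -> legal
(6,1): flips 1 -> legal
(6,3): flips 1 -> legal
(6,4): no bracket -> illegal
(7,1): no bracket -> illegal
(7,2): no bracket -> illegal
(7,3): no bracket -> illegal
W mobility = 7

Answer: B=9 W=7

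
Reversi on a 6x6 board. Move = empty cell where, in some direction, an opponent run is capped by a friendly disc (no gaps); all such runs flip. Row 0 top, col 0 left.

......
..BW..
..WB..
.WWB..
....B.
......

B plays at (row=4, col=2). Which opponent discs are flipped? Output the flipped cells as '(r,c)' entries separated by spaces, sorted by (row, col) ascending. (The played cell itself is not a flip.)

Answer: (2,2) (3,2)

Derivation:
Dir NW: opp run (3,1), next='.' -> no flip
Dir N: opp run (3,2) (2,2) capped by B -> flip
Dir NE: first cell 'B' (not opp) -> no flip
Dir W: first cell '.' (not opp) -> no flip
Dir E: first cell '.' (not opp) -> no flip
Dir SW: first cell '.' (not opp) -> no flip
Dir S: first cell '.' (not opp) -> no flip
Dir SE: first cell '.' (not opp) -> no flip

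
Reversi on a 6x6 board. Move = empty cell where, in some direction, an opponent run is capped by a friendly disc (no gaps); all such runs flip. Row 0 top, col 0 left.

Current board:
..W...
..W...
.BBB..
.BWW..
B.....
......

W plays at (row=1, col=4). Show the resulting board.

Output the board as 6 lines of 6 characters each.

Place W at (1,4); scan 8 dirs for brackets.
Dir NW: first cell '.' (not opp) -> no flip
Dir N: first cell '.' (not opp) -> no flip
Dir NE: first cell '.' (not opp) -> no flip
Dir W: first cell '.' (not opp) -> no flip
Dir E: first cell '.' (not opp) -> no flip
Dir SW: opp run (2,3) capped by W -> flip
Dir S: first cell '.' (not opp) -> no flip
Dir SE: first cell '.' (not opp) -> no flip
All flips: (2,3)

Answer: ..W...
..W.W.
.BBW..
.BWW..
B.....
......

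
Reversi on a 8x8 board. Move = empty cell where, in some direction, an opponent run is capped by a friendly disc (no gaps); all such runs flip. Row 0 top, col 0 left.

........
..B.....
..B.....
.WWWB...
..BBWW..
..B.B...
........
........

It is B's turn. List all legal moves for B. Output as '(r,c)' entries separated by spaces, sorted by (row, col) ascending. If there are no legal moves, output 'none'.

(2,0): flips 1 -> legal
(2,1): flips 1 -> legal
(2,3): flips 1 -> legal
(2,4): flips 1 -> legal
(3,0): flips 3 -> legal
(3,5): no bracket -> illegal
(3,6): flips 1 -> legal
(4,0): flips 1 -> legal
(4,1): no bracket -> illegal
(4,6): flips 2 -> legal
(5,3): no bracket -> illegal
(5,5): flips 2 -> legal
(5,6): flips 1 -> legal

Answer: (2,0) (2,1) (2,3) (2,4) (3,0) (3,6) (4,0) (4,6) (5,5) (5,6)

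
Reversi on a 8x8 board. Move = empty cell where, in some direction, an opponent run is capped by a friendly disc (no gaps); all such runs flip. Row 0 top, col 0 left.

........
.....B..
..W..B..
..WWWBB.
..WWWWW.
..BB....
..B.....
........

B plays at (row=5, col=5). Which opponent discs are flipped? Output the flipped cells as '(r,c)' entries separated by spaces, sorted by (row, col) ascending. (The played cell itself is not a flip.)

Answer: (4,5)

Derivation:
Dir NW: opp run (4,4) (3,3) (2,2), next='.' -> no flip
Dir N: opp run (4,5) capped by B -> flip
Dir NE: opp run (4,6), next='.' -> no flip
Dir W: first cell '.' (not opp) -> no flip
Dir E: first cell '.' (not opp) -> no flip
Dir SW: first cell '.' (not opp) -> no flip
Dir S: first cell '.' (not opp) -> no flip
Dir SE: first cell '.' (not opp) -> no flip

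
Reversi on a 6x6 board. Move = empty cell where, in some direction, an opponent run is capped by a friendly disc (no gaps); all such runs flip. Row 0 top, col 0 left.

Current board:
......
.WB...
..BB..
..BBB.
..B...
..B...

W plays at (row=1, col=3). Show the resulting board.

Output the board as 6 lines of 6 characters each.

Place W at (1,3); scan 8 dirs for brackets.
Dir NW: first cell '.' (not opp) -> no flip
Dir N: first cell '.' (not opp) -> no flip
Dir NE: first cell '.' (not opp) -> no flip
Dir W: opp run (1,2) capped by W -> flip
Dir E: first cell '.' (not opp) -> no flip
Dir SW: opp run (2,2), next='.' -> no flip
Dir S: opp run (2,3) (3,3), next='.' -> no flip
Dir SE: first cell '.' (not opp) -> no flip
All flips: (1,2)

Answer: ......
.WWW..
..BB..
..BBB.
..B...
..B...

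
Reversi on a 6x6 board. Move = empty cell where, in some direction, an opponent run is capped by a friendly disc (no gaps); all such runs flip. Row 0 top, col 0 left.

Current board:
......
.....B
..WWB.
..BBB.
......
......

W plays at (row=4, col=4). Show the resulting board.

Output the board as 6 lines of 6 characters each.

Place W at (4,4); scan 8 dirs for brackets.
Dir NW: opp run (3,3) capped by W -> flip
Dir N: opp run (3,4) (2,4), next='.' -> no flip
Dir NE: first cell '.' (not opp) -> no flip
Dir W: first cell '.' (not opp) -> no flip
Dir E: first cell '.' (not opp) -> no flip
Dir SW: first cell '.' (not opp) -> no flip
Dir S: first cell '.' (not opp) -> no flip
Dir SE: first cell '.' (not opp) -> no flip
All flips: (3,3)

Answer: ......
.....B
..WWB.
..BWB.
....W.
......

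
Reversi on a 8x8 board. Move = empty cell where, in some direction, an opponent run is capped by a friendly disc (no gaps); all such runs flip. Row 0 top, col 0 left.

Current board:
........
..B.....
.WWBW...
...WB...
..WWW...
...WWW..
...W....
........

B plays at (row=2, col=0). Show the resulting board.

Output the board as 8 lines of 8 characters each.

Place B at (2,0); scan 8 dirs for brackets.
Dir NW: edge -> no flip
Dir N: first cell '.' (not opp) -> no flip
Dir NE: first cell '.' (not opp) -> no flip
Dir W: edge -> no flip
Dir E: opp run (2,1) (2,2) capped by B -> flip
Dir SW: edge -> no flip
Dir S: first cell '.' (not opp) -> no flip
Dir SE: first cell '.' (not opp) -> no flip
All flips: (2,1) (2,2)

Answer: ........
..B.....
BBBBW...
...WB...
..WWW...
...WWW..
...W....
........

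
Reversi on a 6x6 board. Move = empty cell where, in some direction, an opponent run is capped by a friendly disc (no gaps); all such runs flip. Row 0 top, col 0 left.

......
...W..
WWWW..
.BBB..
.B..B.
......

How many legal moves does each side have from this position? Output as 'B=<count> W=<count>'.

-- B to move --
(0,2): no bracket -> illegal
(0,3): flips 2 -> legal
(0,4): flips 2 -> legal
(1,0): flips 1 -> legal
(1,1): flips 2 -> legal
(1,2): flips 1 -> legal
(1,4): flips 1 -> legal
(2,4): no bracket -> illegal
(3,0): no bracket -> illegal
(3,4): no bracket -> illegal
B mobility = 6
-- W to move --
(2,4): no bracket -> illegal
(3,0): no bracket -> illegal
(3,4): no bracket -> illegal
(3,5): no bracket -> illegal
(4,0): flips 1 -> legal
(4,2): flips 2 -> legal
(4,3): flips 2 -> legal
(4,5): no bracket -> illegal
(5,0): flips 2 -> legal
(5,1): flips 2 -> legal
(5,2): no bracket -> illegal
(5,3): no bracket -> illegal
(5,4): no bracket -> illegal
(5,5): flips 2 -> legal
W mobility = 6

Answer: B=6 W=6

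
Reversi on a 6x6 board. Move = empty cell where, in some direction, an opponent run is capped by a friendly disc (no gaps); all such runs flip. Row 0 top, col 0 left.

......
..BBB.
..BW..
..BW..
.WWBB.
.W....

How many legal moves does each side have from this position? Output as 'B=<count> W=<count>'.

-- B to move --
(2,4): flips 1 -> legal
(3,0): no bracket -> illegal
(3,1): no bracket -> illegal
(3,4): flips 2 -> legal
(4,0): flips 2 -> legal
(5,0): flips 1 -> legal
(5,2): flips 1 -> legal
(5,3): no bracket -> illegal
B mobility = 5
-- W to move --
(0,1): flips 1 -> legal
(0,2): flips 3 -> legal
(0,3): flips 1 -> legal
(0,4): no bracket -> illegal
(0,5): flips 1 -> legal
(1,1): flips 1 -> legal
(1,5): no bracket -> illegal
(2,1): flips 1 -> legal
(2,4): no bracket -> illegal
(2,5): no bracket -> illegal
(3,1): flips 1 -> legal
(3,4): no bracket -> illegal
(3,5): no bracket -> illegal
(4,5): flips 2 -> legal
(5,2): no bracket -> illegal
(5,3): flips 1 -> legal
(5,4): no bracket -> illegal
(5,5): flips 1 -> legal
W mobility = 10

Answer: B=5 W=10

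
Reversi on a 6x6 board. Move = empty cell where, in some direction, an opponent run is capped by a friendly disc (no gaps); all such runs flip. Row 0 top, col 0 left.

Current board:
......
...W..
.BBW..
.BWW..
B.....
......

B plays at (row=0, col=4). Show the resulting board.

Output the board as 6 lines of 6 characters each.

Answer: ....B.
...B..
.BBW..
.BWW..
B.....
......

Derivation:
Place B at (0,4); scan 8 dirs for brackets.
Dir NW: edge -> no flip
Dir N: edge -> no flip
Dir NE: edge -> no flip
Dir W: first cell '.' (not opp) -> no flip
Dir E: first cell '.' (not opp) -> no flip
Dir SW: opp run (1,3) capped by B -> flip
Dir S: first cell '.' (not opp) -> no flip
Dir SE: first cell '.' (not opp) -> no flip
All flips: (1,3)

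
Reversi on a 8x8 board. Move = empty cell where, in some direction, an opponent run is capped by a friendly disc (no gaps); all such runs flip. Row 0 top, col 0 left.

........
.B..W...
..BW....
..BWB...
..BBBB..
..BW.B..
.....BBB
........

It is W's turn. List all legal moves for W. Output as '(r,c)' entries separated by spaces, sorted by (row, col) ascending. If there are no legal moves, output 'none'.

(0,0): flips 2 -> legal
(0,1): no bracket -> illegal
(0,2): no bracket -> illegal
(1,0): no bracket -> illegal
(1,2): no bracket -> illegal
(1,3): no bracket -> illegal
(2,0): no bracket -> illegal
(2,1): flips 1 -> legal
(2,4): no bracket -> illegal
(2,5): no bracket -> illegal
(3,1): flips 2 -> legal
(3,5): flips 2 -> legal
(3,6): no bracket -> illegal
(4,1): flips 1 -> legal
(4,6): no bracket -> illegal
(5,1): flips 2 -> legal
(5,4): no bracket -> illegal
(5,6): flips 2 -> legal
(5,7): no bracket -> illegal
(6,1): no bracket -> illegal
(6,2): no bracket -> illegal
(6,3): no bracket -> illegal
(6,4): no bracket -> illegal
(7,4): no bracket -> illegal
(7,5): no bracket -> illegal
(7,6): no bracket -> illegal
(7,7): flips 3 -> legal

Answer: (0,0) (2,1) (3,1) (3,5) (4,1) (5,1) (5,6) (7,7)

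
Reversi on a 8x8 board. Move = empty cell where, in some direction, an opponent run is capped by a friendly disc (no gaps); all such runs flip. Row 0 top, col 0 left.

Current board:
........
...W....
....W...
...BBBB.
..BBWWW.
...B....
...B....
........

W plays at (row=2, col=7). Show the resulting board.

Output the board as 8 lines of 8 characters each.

Answer: ........
...W....
....W..W
...BBBW.
..BBWWW.
...B....
...B....
........

Derivation:
Place W at (2,7); scan 8 dirs for brackets.
Dir NW: first cell '.' (not opp) -> no flip
Dir N: first cell '.' (not opp) -> no flip
Dir NE: edge -> no flip
Dir W: first cell '.' (not opp) -> no flip
Dir E: edge -> no flip
Dir SW: opp run (3,6) capped by W -> flip
Dir S: first cell '.' (not opp) -> no flip
Dir SE: edge -> no flip
All flips: (3,6)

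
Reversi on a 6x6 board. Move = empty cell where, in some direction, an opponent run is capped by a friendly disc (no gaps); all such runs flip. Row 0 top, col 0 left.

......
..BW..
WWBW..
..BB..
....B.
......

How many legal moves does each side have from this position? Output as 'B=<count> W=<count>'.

Answer: B=7 W=6

Derivation:
-- B to move --
(0,2): no bracket -> illegal
(0,3): flips 2 -> legal
(0,4): flips 1 -> legal
(1,0): flips 1 -> legal
(1,1): no bracket -> illegal
(1,4): flips 2 -> legal
(2,4): flips 1 -> legal
(3,0): flips 1 -> legal
(3,1): no bracket -> illegal
(3,4): flips 1 -> legal
B mobility = 7
-- W to move --
(0,1): flips 1 -> legal
(0,2): no bracket -> illegal
(0,3): flips 1 -> legal
(1,1): flips 1 -> legal
(2,4): no bracket -> illegal
(3,1): flips 1 -> legal
(3,4): no bracket -> illegal
(3,5): no bracket -> illegal
(4,1): flips 1 -> legal
(4,2): no bracket -> illegal
(4,3): flips 2 -> legal
(4,5): no bracket -> illegal
(5,3): no bracket -> illegal
(5,4): no bracket -> illegal
(5,5): no bracket -> illegal
W mobility = 6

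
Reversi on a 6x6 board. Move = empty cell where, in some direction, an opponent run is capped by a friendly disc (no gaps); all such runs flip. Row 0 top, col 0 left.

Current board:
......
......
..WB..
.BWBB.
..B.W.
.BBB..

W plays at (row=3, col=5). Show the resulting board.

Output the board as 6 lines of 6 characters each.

Answer: ......
......
..WB..
.BWWWW
..B.W.
.BBB..

Derivation:
Place W at (3,5); scan 8 dirs for brackets.
Dir NW: first cell '.' (not opp) -> no flip
Dir N: first cell '.' (not opp) -> no flip
Dir NE: edge -> no flip
Dir W: opp run (3,4) (3,3) capped by W -> flip
Dir E: edge -> no flip
Dir SW: first cell 'W' (not opp) -> no flip
Dir S: first cell '.' (not opp) -> no flip
Dir SE: edge -> no flip
All flips: (3,3) (3,4)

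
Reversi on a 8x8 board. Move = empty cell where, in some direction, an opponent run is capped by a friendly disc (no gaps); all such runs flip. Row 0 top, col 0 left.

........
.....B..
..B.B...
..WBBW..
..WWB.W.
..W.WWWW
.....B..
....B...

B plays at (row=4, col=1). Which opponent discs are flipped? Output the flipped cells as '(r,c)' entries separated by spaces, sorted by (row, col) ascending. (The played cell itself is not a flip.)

Dir NW: first cell '.' (not opp) -> no flip
Dir N: first cell '.' (not opp) -> no flip
Dir NE: opp run (3,2), next='.' -> no flip
Dir W: first cell '.' (not opp) -> no flip
Dir E: opp run (4,2) (4,3) capped by B -> flip
Dir SW: first cell '.' (not opp) -> no flip
Dir S: first cell '.' (not opp) -> no flip
Dir SE: opp run (5,2), next='.' -> no flip

Answer: (4,2) (4,3)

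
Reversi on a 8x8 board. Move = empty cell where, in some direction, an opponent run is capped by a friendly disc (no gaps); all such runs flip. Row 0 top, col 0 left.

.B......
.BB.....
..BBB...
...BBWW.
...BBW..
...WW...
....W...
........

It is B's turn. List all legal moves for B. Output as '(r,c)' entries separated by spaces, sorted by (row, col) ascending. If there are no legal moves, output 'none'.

(2,5): no bracket -> illegal
(2,6): flips 1 -> legal
(2,7): no bracket -> illegal
(3,7): flips 2 -> legal
(4,2): no bracket -> illegal
(4,6): flips 2 -> legal
(4,7): no bracket -> illegal
(5,2): no bracket -> illegal
(5,5): no bracket -> illegal
(5,6): flips 1 -> legal
(6,2): flips 1 -> legal
(6,3): flips 1 -> legal
(6,5): flips 1 -> legal
(7,3): no bracket -> illegal
(7,4): flips 2 -> legal
(7,5): no bracket -> illegal

Answer: (2,6) (3,7) (4,6) (5,6) (6,2) (6,3) (6,5) (7,4)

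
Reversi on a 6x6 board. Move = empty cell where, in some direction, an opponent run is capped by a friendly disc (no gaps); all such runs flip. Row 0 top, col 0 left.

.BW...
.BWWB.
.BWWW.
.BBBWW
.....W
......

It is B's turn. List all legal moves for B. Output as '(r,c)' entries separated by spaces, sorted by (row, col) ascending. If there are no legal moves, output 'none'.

Answer: (0,3) (0,4) (1,5) (2,5) (4,4)

Derivation:
(0,3): flips 4 -> legal
(0,4): flips 2 -> legal
(1,5): flips 1 -> legal
(2,5): flips 3 -> legal
(4,3): no bracket -> illegal
(4,4): flips 2 -> legal
(5,4): no bracket -> illegal
(5,5): no bracket -> illegal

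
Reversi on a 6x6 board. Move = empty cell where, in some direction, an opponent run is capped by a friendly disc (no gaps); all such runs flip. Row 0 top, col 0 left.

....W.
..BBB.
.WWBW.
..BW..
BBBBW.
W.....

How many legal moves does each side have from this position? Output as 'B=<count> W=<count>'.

Answer: B=9 W=9

Derivation:
-- B to move --
(0,3): no bracket -> illegal
(0,5): no bracket -> illegal
(1,0): flips 1 -> legal
(1,1): no bracket -> illegal
(1,5): flips 2 -> legal
(2,0): flips 2 -> legal
(2,5): flips 1 -> legal
(3,0): flips 1 -> legal
(3,1): flips 1 -> legal
(3,4): flips 2 -> legal
(3,5): flips 1 -> legal
(4,5): flips 1 -> legal
(5,1): no bracket -> illegal
(5,3): no bracket -> illegal
(5,4): no bracket -> illegal
(5,5): no bracket -> illegal
B mobility = 9
-- W to move --
(0,1): no bracket -> illegal
(0,2): flips 2 -> legal
(0,3): flips 3 -> legal
(0,5): flips 4 -> legal
(1,1): no bracket -> illegal
(1,5): no bracket -> illegal
(2,5): no bracket -> illegal
(3,0): flips 1 -> legal
(3,1): flips 1 -> legal
(3,4): no bracket -> illegal
(5,1): flips 1 -> legal
(5,2): flips 2 -> legal
(5,3): flips 1 -> legal
(5,4): flips 2 -> legal
W mobility = 9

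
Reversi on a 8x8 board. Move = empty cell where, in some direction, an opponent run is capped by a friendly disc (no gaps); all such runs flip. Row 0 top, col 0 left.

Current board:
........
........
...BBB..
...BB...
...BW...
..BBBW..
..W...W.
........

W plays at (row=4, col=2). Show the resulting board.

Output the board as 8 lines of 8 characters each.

Answer: ........
........
...BBB..
...BB...
..WWW...
..WBBW..
..W...W.
........

Derivation:
Place W at (4,2); scan 8 dirs for brackets.
Dir NW: first cell '.' (not opp) -> no flip
Dir N: first cell '.' (not opp) -> no flip
Dir NE: opp run (3,3) (2,4), next='.' -> no flip
Dir W: first cell '.' (not opp) -> no flip
Dir E: opp run (4,3) capped by W -> flip
Dir SW: first cell '.' (not opp) -> no flip
Dir S: opp run (5,2) capped by W -> flip
Dir SE: opp run (5,3), next='.' -> no flip
All flips: (4,3) (5,2)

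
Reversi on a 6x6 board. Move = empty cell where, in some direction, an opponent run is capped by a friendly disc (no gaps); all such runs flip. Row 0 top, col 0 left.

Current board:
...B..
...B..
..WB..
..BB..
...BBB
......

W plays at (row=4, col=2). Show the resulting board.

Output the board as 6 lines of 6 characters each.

Answer: ...B..
...B..
..WB..
..WB..
..WBBB
......

Derivation:
Place W at (4,2); scan 8 dirs for brackets.
Dir NW: first cell '.' (not opp) -> no flip
Dir N: opp run (3,2) capped by W -> flip
Dir NE: opp run (3,3), next='.' -> no flip
Dir W: first cell '.' (not opp) -> no flip
Dir E: opp run (4,3) (4,4) (4,5), next=edge -> no flip
Dir SW: first cell '.' (not opp) -> no flip
Dir S: first cell '.' (not opp) -> no flip
Dir SE: first cell '.' (not opp) -> no flip
All flips: (3,2)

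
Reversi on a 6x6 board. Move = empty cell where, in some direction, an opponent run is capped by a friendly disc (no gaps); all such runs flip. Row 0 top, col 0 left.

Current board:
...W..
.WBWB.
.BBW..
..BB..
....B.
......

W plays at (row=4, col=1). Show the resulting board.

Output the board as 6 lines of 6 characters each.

Place W at (4,1); scan 8 dirs for brackets.
Dir NW: first cell '.' (not opp) -> no flip
Dir N: first cell '.' (not opp) -> no flip
Dir NE: opp run (3,2) capped by W -> flip
Dir W: first cell '.' (not opp) -> no flip
Dir E: first cell '.' (not opp) -> no flip
Dir SW: first cell '.' (not opp) -> no flip
Dir S: first cell '.' (not opp) -> no flip
Dir SE: first cell '.' (not opp) -> no flip
All flips: (3,2)

Answer: ...W..
.WBWB.
.BBW..
..WB..
.W..B.
......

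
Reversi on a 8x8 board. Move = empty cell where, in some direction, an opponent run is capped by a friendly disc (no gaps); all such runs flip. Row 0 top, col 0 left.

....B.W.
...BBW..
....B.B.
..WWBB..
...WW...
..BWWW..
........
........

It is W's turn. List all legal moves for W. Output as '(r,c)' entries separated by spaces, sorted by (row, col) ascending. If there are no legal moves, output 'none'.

(0,2): no bracket -> illegal
(0,3): no bracket -> illegal
(0,5): no bracket -> illegal
(1,2): flips 2 -> legal
(1,6): no bracket -> illegal
(1,7): flips 2 -> legal
(2,2): no bracket -> illegal
(2,3): no bracket -> illegal
(2,5): flips 1 -> legal
(2,7): no bracket -> illegal
(3,6): flips 2 -> legal
(3,7): flips 1 -> legal
(4,1): no bracket -> illegal
(4,2): no bracket -> illegal
(4,5): no bracket -> illegal
(4,6): no bracket -> illegal
(5,1): flips 1 -> legal
(6,1): flips 1 -> legal
(6,2): no bracket -> illegal
(6,3): no bracket -> illegal

Answer: (1,2) (1,7) (2,5) (3,6) (3,7) (5,1) (6,1)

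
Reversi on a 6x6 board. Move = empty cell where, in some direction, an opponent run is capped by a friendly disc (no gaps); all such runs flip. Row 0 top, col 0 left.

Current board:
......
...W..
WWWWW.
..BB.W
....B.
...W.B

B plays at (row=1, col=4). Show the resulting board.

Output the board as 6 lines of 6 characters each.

Answer: ......
...WB.
WWWBW.
..BB.W
....B.
...W.B

Derivation:
Place B at (1,4); scan 8 dirs for brackets.
Dir NW: first cell '.' (not opp) -> no flip
Dir N: first cell '.' (not opp) -> no flip
Dir NE: first cell '.' (not opp) -> no flip
Dir W: opp run (1,3), next='.' -> no flip
Dir E: first cell '.' (not opp) -> no flip
Dir SW: opp run (2,3) capped by B -> flip
Dir S: opp run (2,4), next='.' -> no flip
Dir SE: first cell '.' (not opp) -> no flip
All flips: (2,3)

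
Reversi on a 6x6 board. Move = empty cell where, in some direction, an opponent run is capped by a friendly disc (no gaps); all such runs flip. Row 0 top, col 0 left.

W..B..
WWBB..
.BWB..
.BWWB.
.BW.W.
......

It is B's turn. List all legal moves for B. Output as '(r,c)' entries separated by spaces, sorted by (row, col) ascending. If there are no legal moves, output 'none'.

(0,1): flips 1 -> legal
(0,2): no bracket -> illegal
(2,0): no bracket -> illegal
(2,4): no bracket -> illegal
(3,5): no bracket -> illegal
(4,3): flips 3 -> legal
(4,5): no bracket -> illegal
(5,1): no bracket -> illegal
(5,2): flips 3 -> legal
(5,3): flips 1 -> legal
(5,4): flips 1 -> legal
(5,5): no bracket -> illegal

Answer: (0,1) (4,3) (5,2) (5,3) (5,4)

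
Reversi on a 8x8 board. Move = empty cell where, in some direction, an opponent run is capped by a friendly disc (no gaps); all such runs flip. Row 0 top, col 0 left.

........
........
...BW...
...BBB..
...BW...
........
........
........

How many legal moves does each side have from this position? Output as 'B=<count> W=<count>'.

-- B to move --
(1,3): flips 1 -> legal
(1,4): flips 1 -> legal
(1,5): flips 1 -> legal
(2,5): flips 1 -> legal
(4,5): flips 1 -> legal
(5,3): flips 1 -> legal
(5,4): flips 1 -> legal
(5,5): flips 1 -> legal
B mobility = 8
-- W to move --
(1,2): no bracket -> illegal
(1,3): no bracket -> illegal
(1,4): no bracket -> illegal
(2,2): flips 2 -> legal
(2,5): no bracket -> illegal
(2,6): flips 1 -> legal
(3,2): no bracket -> illegal
(3,6): no bracket -> illegal
(4,2): flips 2 -> legal
(4,5): no bracket -> illegal
(4,6): flips 1 -> legal
(5,2): no bracket -> illegal
(5,3): no bracket -> illegal
(5,4): no bracket -> illegal
W mobility = 4

Answer: B=8 W=4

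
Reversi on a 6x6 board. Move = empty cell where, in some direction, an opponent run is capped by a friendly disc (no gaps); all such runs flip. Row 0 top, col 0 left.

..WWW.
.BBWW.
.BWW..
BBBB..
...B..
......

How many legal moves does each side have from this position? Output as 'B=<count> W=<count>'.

Answer: B=4 W=9

Derivation:
-- B to move --
(0,1): no bracket -> illegal
(0,5): flips 2 -> legal
(1,5): flips 2 -> legal
(2,4): flips 2 -> legal
(2,5): no bracket -> illegal
(3,4): flips 1 -> legal
B mobility = 4
-- W to move --
(0,0): flips 1 -> legal
(0,1): flips 1 -> legal
(1,0): flips 2 -> legal
(2,0): flips 2 -> legal
(2,4): no bracket -> illegal
(3,4): no bracket -> illegal
(4,0): flips 1 -> legal
(4,1): flips 1 -> legal
(4,2): flips 1 -> legal
(4,4): flips 1 -> legal
(5,2): no bracket -> illegal
(5,3): flips 2 -> legal
(5,4): no bracket -> illegal
W mobility = 9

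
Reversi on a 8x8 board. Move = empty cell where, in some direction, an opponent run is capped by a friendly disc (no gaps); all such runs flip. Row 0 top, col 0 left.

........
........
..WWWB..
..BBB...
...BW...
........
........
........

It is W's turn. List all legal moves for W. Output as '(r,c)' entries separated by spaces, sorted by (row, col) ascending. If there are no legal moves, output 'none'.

(1,4): no bracket -> illegal
(1,5): no bracket -> illegal
(1,6): no bracket -> illegal
(2,1): no bracket -> illegal
(2,6): flips 1 -> legal
(3,1): no bracket -> illegal
(3,5): no bracket -> illegal
(3,6): no bracket -> illegal
(4,1): flips 1 -> legal
(4,2): flips 3 -> legal
(4,5): flips 1 -> legal
(5,2): no bracket -> illegal
(5,3): flips 2 -> legal
(5,4): no bracket -> illegal

Answer: (2,6) (4,1) (4,2) (4,5) (5,3)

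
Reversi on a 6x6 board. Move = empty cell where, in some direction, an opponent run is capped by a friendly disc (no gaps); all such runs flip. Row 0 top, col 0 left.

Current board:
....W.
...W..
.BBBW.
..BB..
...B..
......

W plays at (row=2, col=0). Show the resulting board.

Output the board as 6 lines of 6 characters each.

Place W at (2,0); scan 8 dirs for brackets.
Dir NW: edge -> no flip
Dir N: first cell '.' (not opp) -> no flip
Dir NE: first cell '.' (not opp) -> no flip
Dir W: edge -> no flip
Dir E: opp run (2,1) (2,2) (2,3) capped by W -> flip
Dir SW: edge -> no flip
Dir S: first cell '.' (not opp) -> no flip
Dir SE: first cell '.' (not opp) -> no flip
All flips: (2,1) (2,2) (2,3)

Answer: ....W.
...W..
WWWWW.
..BB..
...B..
......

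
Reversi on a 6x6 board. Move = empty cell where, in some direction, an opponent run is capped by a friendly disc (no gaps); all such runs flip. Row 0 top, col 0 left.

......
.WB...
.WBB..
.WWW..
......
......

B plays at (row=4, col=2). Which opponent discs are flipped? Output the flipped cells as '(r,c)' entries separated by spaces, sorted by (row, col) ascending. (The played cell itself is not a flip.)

Dir NW: opp run (3,1), next='.' -> no flip
Dir N: opp run (3,2) capped by B -> flip
Dir NE: opp run (3,3), next='.' -> no flip
Dir W: first cell '.' (not opp) -> no flip
Dir E: first cell '.' (not opp) -> no flip
Dir SW: first cell '.' (not opp) -> no flip
Dir S: first cell '.' (not opp) -> no flip
Dir SE: first cell '.' (not opp) -> no flip

Answer: (3,2)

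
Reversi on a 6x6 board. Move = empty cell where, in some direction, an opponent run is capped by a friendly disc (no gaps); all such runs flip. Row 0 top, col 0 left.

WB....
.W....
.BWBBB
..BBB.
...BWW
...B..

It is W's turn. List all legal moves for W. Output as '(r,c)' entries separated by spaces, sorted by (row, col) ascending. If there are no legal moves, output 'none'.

Answer: (0,2) (1,2) (1,4) (2,0) (3,1) (4,2)

Derivation:
(0,2): flips 1 -> legal
(1,0): no bracket -> illegal
(1,2): flips 2 -> legal
(1,3): no bracket -> illegal
(1,4): flips 2 -> legal
(1,5): no bracket -> illegal
(2,0): flips 1 -> legal
(3,0): no bracket -> illegal
(3,1): flips 1 -> legal
(3,5): no bracket -> illegal
(4,1): no bracket -> illegal
(4,2): flips 2 -> legal
(5,2): no bracket -> illegal
(5,4): no bracket -> illegal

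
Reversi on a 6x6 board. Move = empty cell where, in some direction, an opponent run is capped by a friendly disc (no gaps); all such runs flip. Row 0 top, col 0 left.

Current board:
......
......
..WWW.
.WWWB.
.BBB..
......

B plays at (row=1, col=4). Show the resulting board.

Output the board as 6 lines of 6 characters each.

Place B at (1,4); scan 8 dirs for brackets.
Dir NW: first cell '.' (not opp) -> no flip
Dir N: first cell '.' (not opp) -> no flip
Dir NE: first cell '.' (not opp) -> no flip
Dir W: first cell '.' (not opp) -> no flip
Dir E: first cell '.' (not opp) -> no flip
Dir SW: opp run (2,3) (3,2) capped by B -> flip
Dir S: opp run (2,4) capped by B -> flip
Dir SE: first cell '.' (not opp) -> no flip
All flips: (2,3) (2,4) (3,2)

Answer: ......
....B.
..WBB.
.WBWB.
.BBB..
......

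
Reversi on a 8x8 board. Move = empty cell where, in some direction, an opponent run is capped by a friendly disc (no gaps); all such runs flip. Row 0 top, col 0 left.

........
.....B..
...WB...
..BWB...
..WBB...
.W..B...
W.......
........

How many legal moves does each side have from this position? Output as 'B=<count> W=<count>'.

Answer: B=6 W=9

Derivation:
-- B to move --
(1,2): flips 1 -> legal
(1,3): flips 2 -> legal
(1,4): flips 1 -> legal
(2,2): flips 2 -> legal
(3,1): no bracket -> illegal
(4,0): no bracket -> illegal
(4,1): flips 1 -> legal
(5,0): no bracket -> illegal
(5,2): flips 1 -> legal
(5,3): no bracket -> illegal
(6,1): no bracket -> illegal
(6,2): no bracket -> illegal
(7,0): no bracket -> illegal
(7,1): no bracket -> illegal
B mobility = 6
-- W to move --
(0,4): no bracket -> illegal
(0,5): no bracket -> illegal
(0,6): flips 2 -> legal
(1,3): no bracket -> illegal
(1,4): no bracket -> illegal
(1,6): no bracket -> illegal
(2,1): no bracket -> illegal
(2,2): flips 1 -> legal
(2,5): flips 1 -> legal
(2,6): no bracket -> illegal
(3,1): flips 1 -> legal
(3,5): flips 1 -> legal
(4,1): flips 1 -> legal
(4,5): flips 3 -> legal
(5,2): no bracket -> illegal
(5,3): flips 1 -> legal
(5,5): flips 1 -> legal
(6,3): no bracket -> illegal
(6,4): no bracket -> illegal
(6,5): no bracket -> illegal
W mobility = 9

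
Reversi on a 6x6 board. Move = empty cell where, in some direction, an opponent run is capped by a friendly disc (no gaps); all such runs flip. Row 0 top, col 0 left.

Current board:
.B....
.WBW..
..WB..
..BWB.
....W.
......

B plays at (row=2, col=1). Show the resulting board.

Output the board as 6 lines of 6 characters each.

Answer: .B....
.BBW..
.BBB..
..BWB.
....W.
......

Derivation:
Place B at (2,1); scan 8 dirs for brackets.
Dir NW: first cell '.' (not opp) -> no flip
Dir N: opp run (1,1) capped by B -> flip
Dir NE: first cell 'B' (not opp) -> no flip
Dir W: first cell '.' (not opp) -> no flip
Dir E: opp run (2,2) capped by B -> flip
Dir SW: first cell '.' (not opp) -> no flip
Dir S: first cell '.' (not opp) -> no flip
Dir SE: first cell 'B' (not opp) -> no flip
All flips: (1,1) (2,2)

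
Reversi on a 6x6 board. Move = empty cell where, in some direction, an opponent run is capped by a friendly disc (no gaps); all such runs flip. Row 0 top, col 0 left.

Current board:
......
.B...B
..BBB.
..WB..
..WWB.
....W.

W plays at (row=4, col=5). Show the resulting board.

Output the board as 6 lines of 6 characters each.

Place W at (4,5); scan 8 dirs for brackets.
Dir NW: first cell '.' (not opp) -> no flip
Dir N: first cell '.' (not opp) -> no flip
Dir NE: edge -> no flip
Dir W: opp run (4,4) capped by W -> flip
Dir E: edge -> no flip
Dir SW: first cell 'W' (not opp) -> no flip
Dir S: first cell '.' (not opp) -> no flip
Dir SE: edge -> no flip
All flips: (4,4)

Answer: ......
.B...B
..BBB.
..WB..
..WWWW
....W.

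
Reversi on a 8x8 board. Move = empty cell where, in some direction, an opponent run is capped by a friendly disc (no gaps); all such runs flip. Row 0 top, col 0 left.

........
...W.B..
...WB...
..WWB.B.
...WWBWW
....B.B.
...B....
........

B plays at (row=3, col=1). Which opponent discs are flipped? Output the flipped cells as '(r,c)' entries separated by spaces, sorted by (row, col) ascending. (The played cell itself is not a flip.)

Answer: (3,2) (3,3)

Derivation:
Dir NW: first cell '.' (not opp) -> no flip
Dir N: first cell '.' (not opp) -> no flip
Dir NE: first cell '.' (not opp) -> no flip
Dir W: first cell '.' (not opp) -> no flip
Dir E: opp run (3,2) (3,3) capped by B -> flip
Dir SW: first cell '.' (not opp) -> no flip
Dir S: first cell '.' (not opp) -> no flip
Dir SE: first cell '.' (not opp) -> no flip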